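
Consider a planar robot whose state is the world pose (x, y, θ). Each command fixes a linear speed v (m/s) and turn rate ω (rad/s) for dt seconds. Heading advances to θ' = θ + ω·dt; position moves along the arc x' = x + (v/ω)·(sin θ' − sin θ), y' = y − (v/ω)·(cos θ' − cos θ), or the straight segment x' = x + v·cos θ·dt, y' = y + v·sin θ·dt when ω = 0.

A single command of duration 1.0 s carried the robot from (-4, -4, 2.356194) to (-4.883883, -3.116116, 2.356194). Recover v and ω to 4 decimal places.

Δθ = 2.356194 − 2.356194 = 0.000000
ω = Δθ/dt = 0.000000/1.0 = 0.0000
ω = 0 → v = (Δx·cos θ + Δy·sin θ)/dt = 1.2500

v = 1.2500, ω = 0.0000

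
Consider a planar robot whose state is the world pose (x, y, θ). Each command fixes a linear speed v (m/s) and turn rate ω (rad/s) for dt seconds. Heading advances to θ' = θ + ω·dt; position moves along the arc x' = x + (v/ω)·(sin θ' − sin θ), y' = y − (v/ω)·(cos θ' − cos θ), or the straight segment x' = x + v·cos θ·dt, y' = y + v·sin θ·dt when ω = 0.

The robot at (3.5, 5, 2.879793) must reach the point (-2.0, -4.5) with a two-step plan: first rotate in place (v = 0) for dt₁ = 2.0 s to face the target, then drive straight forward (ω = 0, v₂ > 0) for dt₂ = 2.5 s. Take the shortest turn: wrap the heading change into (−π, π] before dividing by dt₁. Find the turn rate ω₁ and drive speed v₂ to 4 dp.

heading to target = atan2(-4.5−5, -2−3.5) = -2.0956
Δθ = wrap(-2.0956 − 2.8798) = 1.3078; ω₁ = Δθ/dt₁ = 0.6539
distance = √((-2−3.5)² + (-4.5−5)²) = 10.9772; v₂ = distance/dt₂ = 4.3909

ω₁ = 0.6539, v₂ = 4.3909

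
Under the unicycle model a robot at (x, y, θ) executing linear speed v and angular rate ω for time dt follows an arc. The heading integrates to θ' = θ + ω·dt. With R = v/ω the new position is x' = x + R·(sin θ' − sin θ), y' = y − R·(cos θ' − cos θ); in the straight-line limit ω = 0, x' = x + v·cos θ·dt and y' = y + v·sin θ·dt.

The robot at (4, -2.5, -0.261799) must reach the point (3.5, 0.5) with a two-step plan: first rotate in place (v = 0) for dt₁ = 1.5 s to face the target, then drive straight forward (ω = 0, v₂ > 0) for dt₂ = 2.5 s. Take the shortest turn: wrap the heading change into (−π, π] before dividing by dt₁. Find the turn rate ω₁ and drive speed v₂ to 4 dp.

heading to target = atan2(0.5−-2.5, 3.5−4) = 1.7359
Δθ = wrap(1.7359 − -0.2618) = 1.9977; ω₁ = Δθ/dt₁ = 1.3318
distance = √((3.5−4)² + (0.5−-2.5)²) = 3.0414; v₂ = distance/dt₂ = 1.2166

ω₁ = 1.3318, v₂ = 1.2166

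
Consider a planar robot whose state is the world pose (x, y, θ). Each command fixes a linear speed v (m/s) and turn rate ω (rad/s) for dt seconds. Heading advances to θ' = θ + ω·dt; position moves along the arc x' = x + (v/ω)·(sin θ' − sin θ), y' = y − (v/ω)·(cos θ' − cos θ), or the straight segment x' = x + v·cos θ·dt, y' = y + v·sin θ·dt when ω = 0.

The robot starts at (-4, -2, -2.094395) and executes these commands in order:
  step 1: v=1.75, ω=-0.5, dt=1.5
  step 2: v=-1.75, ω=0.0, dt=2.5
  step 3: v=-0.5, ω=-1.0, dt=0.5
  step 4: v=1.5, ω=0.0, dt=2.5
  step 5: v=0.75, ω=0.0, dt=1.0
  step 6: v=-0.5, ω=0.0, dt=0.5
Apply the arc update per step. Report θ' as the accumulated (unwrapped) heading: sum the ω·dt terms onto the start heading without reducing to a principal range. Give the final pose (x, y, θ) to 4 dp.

step 1: θ'=-2.8444 (R=-3.5000) → pose (-6.0061, -3.5966, -2.8444)
step 2: θ'=-2.8444 (straight) → pose (-1.8229, -2.3154, -2.8444)
step 3: θ'=-3.3444 (R=0.5000) → pose (-1.5758, -2.3037, -3.3444)
step 4: θ'=-3.3444 (straight) → pose (-5.2490, -1.5484, -3.3444)
step 5: θ'=-3.3444 (straight) → pose (-5.9836, -1.3973, -3.3444)
step 6: θ'=-3.3444 (straight) → pose (-5.7387, -1.4477, -3.3444)

(-5.7387, -1.4477, -3.3444)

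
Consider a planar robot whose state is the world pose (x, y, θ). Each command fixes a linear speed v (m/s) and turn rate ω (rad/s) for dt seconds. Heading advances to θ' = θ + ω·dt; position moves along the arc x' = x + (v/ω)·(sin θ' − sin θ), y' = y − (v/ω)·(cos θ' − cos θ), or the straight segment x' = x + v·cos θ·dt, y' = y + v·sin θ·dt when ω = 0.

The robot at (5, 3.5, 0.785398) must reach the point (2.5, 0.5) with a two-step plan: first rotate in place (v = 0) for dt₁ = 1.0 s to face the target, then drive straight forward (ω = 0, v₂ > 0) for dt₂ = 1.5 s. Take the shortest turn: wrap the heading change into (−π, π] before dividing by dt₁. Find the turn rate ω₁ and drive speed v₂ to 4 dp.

ω₁ = -3.0509, v₂ = 2.6034

heading to target = atan2(0.5−3.5, 2.5−5) = -2.2655
Δθ = wrap(-2.2655 − 0.7854) = -3.0509; ω₁ = Δθ/dt₁ = -3.0509
distance = √((2.5−5)² + (0.5−3.5)²) = 3.9051; v₂ = distance/dt₂ = 2.6034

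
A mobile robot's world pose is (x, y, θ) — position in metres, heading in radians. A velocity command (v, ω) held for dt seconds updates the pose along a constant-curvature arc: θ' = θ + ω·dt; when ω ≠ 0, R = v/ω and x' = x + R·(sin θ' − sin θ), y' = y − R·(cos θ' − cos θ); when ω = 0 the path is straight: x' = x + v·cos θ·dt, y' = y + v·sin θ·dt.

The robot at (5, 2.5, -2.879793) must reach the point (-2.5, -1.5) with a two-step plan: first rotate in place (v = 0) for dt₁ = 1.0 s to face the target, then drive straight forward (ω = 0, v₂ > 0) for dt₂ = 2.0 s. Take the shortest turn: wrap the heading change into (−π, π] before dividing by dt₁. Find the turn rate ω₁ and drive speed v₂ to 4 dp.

heading to target = atan2(-1.5−2.5, -2.5−5) = -2.6516
Δθ = wrap(-2.6516 − -2.8798) = 0.2282; ω₁ = Δθ/dt₁ = 0.2282
distance = √((-2.5−5)² + (-1.5−2.5)²) = 8.5000; v₂ = distance/dt₂ = 4.2500

ω₁ = 0.2282, v₂ = 4.2500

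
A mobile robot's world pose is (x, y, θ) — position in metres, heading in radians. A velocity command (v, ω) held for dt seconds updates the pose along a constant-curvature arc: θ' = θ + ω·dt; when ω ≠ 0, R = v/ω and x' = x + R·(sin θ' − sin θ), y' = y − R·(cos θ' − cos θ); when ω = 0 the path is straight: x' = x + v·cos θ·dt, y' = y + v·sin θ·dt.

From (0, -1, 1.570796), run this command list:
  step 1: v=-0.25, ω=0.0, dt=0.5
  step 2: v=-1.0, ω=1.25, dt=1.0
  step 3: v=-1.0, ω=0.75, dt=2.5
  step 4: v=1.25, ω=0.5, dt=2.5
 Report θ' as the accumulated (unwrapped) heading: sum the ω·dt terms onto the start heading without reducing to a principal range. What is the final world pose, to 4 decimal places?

(3.9734, -3.0415, 5.9458)

step 1: θ'=1.5708 (straight) → pose (0.0000, -1.1250, 1.5708)
step 2: θ'=2.8208 (R=-0.8000) → pose (0.5477, -1.8842, 2.8208)
step 3: θ'=4.6958 (R=-1.3333) → pose (2.3013, -0.6410, 4.6958)
step 4: θ'=5.9458 (R=2.5000) → pose (3.9734, -3.0415, 5.9458)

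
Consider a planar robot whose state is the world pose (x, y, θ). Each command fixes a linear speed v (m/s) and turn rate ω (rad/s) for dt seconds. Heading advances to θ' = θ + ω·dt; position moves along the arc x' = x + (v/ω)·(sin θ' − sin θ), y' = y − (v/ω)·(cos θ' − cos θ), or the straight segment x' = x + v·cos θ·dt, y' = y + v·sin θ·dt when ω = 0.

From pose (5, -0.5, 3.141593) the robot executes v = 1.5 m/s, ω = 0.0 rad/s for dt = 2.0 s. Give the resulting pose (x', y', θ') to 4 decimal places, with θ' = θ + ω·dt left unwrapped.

θ' = 3.1416 + 0.0·2.0 = 3.1416
ω = 0 → straight: x' = 5 + 1.5·cos(3.1416)·2.0 = 2.0000
y' = -0.5 + 1.5·sin(3.1416)·2.0 = -0.5000

(2.0000, -0.5000, 3.1416)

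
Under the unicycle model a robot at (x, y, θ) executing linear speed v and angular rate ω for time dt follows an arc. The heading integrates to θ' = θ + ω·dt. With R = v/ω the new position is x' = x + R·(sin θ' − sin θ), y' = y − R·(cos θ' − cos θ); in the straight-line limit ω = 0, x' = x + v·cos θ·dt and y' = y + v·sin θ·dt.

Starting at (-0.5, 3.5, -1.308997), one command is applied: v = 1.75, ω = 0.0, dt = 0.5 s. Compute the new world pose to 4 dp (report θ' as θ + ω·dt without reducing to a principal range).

(-0.2735, 2.6548, -1.3090)

θ' = -1.3090 + 0.0·0.5 = -1.3090
ω = 0 → straight: x' = -0.5 + 1.75·cos(-1.3090)·0.5 = -0.2735
y' = 3.5 + 1.75·sin(-1.3090)·0.5 = 2.6548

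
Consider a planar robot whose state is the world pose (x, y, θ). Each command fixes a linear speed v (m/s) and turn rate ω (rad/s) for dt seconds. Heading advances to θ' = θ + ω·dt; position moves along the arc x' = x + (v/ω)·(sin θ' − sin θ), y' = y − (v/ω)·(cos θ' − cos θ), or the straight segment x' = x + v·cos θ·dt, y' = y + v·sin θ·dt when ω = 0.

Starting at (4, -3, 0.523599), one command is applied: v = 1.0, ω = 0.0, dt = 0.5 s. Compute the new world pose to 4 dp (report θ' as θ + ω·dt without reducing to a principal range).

(4.4330, -2.7500, 0.5236)

θ' = 0.5236 + 0.0·0.5 = 0.5236
ω = 0 → straight: x' = 4 + 1.0·cos(0.5236)·0.5 = 4.4330
y' = -3 + 1.0·sin(0.5236)·0.5 = -2.7500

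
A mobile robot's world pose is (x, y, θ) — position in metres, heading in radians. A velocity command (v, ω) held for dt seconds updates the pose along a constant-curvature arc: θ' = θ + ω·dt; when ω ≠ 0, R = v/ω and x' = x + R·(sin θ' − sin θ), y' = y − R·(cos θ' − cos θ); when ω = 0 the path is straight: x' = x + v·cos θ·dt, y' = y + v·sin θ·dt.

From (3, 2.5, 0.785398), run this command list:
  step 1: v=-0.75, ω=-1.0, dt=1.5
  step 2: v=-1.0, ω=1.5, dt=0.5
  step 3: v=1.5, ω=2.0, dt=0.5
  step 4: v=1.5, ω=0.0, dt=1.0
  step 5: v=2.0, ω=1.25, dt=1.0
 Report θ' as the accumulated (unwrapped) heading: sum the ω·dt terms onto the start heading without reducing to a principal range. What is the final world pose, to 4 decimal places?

(2.7340, 6.1483, 2.2854)

step 1: θ'=-0.7146 (R=0.7500) → pose (1.9782, 2.4638, -0.7146)
step 2: θ'=0.0354 (R=-0.6667) → pose (1.5177, 2.6265, 0.0354)
step 3: θ'=1.0354 (R=0.7500) → pose (2.1362, 2.9934, 1.0354)
step 4: θ'=1.0354 (straight) → pose (2.9015, 4.2835, 1.0354)
step 5: θ'=2.2854 (R=1.6000) → pose (2.7340, 6.1483, 2.2854)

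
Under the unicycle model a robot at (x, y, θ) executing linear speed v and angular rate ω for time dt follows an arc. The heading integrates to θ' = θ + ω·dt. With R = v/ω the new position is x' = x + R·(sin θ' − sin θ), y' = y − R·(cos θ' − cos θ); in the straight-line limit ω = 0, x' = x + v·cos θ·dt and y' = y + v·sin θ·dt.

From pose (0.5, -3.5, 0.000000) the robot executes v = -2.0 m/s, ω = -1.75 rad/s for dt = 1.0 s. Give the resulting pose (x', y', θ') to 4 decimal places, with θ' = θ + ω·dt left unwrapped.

θ' = 0.0000 + -1.75·1.0 = -1.7500
R = v/ω = -2.0/-1.75 = 1.1429
x' = 0.5 + 1.1429·(sin -1.7500 − sin 0.0000) = -0.6246
y' = -3.5 − 1.1429·(cos -1.7500 − cos 0.0000) = -2.1534

(-0.6246, -2.1534, -1.7500)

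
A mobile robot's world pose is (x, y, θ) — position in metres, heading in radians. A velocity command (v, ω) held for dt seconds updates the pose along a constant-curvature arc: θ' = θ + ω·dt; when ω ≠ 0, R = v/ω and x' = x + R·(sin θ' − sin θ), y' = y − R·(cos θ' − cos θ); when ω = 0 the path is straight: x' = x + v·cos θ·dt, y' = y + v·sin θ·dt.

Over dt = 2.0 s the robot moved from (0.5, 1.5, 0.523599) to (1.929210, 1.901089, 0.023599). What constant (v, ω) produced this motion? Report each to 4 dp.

v = 0.7500, ω = -0.2500

Δθ = 0.023599 − 0.523599 = -0.500000
ω = Δθ/dt = -0.500000/2.0 = -0.2500
R = Δx/(sin θ' − sin θ) = -3.0000
v = R·ω = -3.0000·-0.2500 = 0.7500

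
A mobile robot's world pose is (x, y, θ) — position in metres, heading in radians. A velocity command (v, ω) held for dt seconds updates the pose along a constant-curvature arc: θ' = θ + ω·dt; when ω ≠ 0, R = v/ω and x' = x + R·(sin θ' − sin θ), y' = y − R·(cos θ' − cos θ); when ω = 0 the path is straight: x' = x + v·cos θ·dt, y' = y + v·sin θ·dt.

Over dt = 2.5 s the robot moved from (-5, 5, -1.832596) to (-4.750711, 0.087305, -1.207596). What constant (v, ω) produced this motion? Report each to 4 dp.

Δθ = -1.207596 − -1.832596 = 0.625000
ω = Δθ/dt = 0.625000/2.5 = 0.2500
R = −Δy/(cos θ' − cos θ) = 8.0000
v = R·ω = 8.0000·0.2500 = 2.0000

v = 2.0000, ω = 0.2500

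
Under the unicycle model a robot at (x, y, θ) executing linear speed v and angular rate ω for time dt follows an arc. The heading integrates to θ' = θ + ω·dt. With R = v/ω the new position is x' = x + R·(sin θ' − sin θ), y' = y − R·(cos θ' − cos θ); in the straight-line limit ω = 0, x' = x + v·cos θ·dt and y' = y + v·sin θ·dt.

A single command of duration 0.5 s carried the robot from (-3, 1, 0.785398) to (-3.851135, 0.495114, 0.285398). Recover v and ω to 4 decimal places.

v = -2.0000, ω = -1.0000

Δθ = 0.285398 − 0.785398 = -0.500000
ω = Δθ/dt = -0.500000/0.5 = -1.0000
R = Δx/(sin θ' − sin θ) = 2.0000
v = R·ω = 2.0000·-1.0000 = -2.0000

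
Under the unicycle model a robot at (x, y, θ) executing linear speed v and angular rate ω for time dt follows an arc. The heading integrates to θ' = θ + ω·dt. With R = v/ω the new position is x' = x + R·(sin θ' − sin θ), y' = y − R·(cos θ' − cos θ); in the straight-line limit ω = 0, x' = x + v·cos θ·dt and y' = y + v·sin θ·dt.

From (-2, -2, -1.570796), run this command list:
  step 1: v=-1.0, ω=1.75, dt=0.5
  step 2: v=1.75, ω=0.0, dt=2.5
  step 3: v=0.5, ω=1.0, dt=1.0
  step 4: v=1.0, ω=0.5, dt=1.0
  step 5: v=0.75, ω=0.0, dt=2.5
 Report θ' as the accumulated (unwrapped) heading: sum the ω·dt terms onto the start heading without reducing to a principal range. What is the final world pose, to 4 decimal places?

step 1: θ'=-0.6958 (R=-0.5714) → pose (-2.2051, -1.5614, -0.6958)
step 2: θ'=-0.6958 (straight) → pose (1.1529, -4.3658, -0.6958)
step 3: θ'=0.3042 (R=0.5000) → pose (1.6231, -4.4590, 0.3042)
step 4: θ'=0.8042 (R=2.0000) → pose (2.4646, -3.9382, 0.8042)
step 5: θ'=0.8042 (straight) → pose (3.7653, -2.5877, 0.8042)

(3.7653, -2.5877, 0.8042)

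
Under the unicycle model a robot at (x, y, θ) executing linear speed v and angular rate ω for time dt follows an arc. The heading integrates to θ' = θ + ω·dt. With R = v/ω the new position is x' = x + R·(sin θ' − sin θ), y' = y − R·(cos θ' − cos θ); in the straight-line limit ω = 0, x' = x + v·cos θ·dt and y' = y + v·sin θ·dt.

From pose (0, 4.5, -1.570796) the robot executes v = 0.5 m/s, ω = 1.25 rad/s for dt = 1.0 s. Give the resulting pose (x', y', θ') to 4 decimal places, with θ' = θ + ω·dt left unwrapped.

θ' = -1.5708 + 1.25·1.0 = -0.3208
R = v/ω = 0.5/1.25 = 0.4000
x' = 0 + 0.4000·(sin -0.3208 − sin -1.5708) = 0.2739
y' = 4.5 − 0.4000·(cos -0.3208 − cos -1.5708) = 4.1204

(0.2739, 4.1204, -0.3208)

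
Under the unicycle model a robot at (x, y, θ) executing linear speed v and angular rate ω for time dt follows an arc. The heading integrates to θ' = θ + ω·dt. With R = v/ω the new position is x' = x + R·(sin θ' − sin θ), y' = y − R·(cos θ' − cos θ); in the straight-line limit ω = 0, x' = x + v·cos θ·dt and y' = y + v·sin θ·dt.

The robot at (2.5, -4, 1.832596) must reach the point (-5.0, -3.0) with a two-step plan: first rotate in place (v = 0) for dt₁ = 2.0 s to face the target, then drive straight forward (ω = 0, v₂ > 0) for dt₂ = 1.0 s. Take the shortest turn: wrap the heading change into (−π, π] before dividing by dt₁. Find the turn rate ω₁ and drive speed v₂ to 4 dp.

heading to target = atan2(-3−-4, -5−2.5) = 3.0090
Δθ = wrap(3.0090 − 1.8326) = 1.1764; ω₁ = Δθ/dt₁ = 0.5882
distance = √((-5−2.5)² + (-3−-4)²) = 7.5664; v₂ = distance/dt₂ = 7.5664

ω₁ = 0.5882, v₂ = 7.5664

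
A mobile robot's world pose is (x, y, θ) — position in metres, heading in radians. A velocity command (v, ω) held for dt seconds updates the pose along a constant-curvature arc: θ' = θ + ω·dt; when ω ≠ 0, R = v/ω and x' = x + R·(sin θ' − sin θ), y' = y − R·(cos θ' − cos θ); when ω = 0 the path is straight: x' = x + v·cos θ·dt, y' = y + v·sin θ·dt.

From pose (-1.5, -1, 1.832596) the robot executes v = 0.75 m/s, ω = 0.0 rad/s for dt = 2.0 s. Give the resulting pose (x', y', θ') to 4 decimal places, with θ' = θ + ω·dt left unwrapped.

θ' = 1.8326 + 0.0·2.0 = 1.8326
ω = 0 → straight: x' = -1.5 + 0.75·cos(1.8326)·2.0 = -1.8882
y' = -1 + 0.75·sin(1.8326)·2.0 = 0.4489

(-1.8882, 0.4489, 1.8326)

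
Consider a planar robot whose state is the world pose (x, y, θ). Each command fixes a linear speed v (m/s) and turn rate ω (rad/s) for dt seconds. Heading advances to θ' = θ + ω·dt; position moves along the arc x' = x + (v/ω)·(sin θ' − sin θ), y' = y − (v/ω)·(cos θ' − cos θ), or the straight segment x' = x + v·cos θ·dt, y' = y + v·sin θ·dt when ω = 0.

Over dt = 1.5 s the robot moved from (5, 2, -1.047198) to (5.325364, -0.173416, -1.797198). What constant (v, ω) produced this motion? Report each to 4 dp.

Δθ = -1.797198 − -1.047198 = -0.750000
ω = Δθ/dt = -0.750000/1.5 = -0.5000
R = −Δy/(cos θ' − cos θ) = -3.0000
v = R·ω = -3.0000·-0.5000 = 1.5000

v = 1.5000, ω = -0.5000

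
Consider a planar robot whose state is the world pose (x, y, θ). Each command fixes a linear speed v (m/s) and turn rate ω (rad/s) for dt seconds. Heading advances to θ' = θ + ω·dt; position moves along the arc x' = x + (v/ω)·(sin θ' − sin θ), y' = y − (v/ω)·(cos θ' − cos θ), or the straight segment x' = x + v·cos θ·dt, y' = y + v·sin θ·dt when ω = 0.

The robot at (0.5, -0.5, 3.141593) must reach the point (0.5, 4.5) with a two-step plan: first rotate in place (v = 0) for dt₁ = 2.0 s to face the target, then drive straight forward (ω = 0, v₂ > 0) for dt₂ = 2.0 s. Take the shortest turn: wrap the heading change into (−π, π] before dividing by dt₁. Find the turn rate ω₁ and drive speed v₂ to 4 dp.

heading to target = atan2(4.5−-0.5, 0.5−0.5) = 1.5708
Δθ = wrap(1.5708 − 3.1416) = -1.5708; ω₁ = Δθ/dt₁ = -0.7854
distance = √((0.5−0.5)² + (4.5−-0.5)²) = 5.0000; v₂ = distance/dt₂ = 2.5000

ω₁ = -0.7854, v₂ = 2.5000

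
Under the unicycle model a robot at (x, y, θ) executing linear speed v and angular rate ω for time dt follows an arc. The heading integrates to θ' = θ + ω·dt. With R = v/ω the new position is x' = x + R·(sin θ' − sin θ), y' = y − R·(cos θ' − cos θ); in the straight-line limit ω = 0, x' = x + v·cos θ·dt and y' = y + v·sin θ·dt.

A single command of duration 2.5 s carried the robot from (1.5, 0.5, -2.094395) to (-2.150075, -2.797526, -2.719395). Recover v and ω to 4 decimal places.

Δθ = -2.719395 − -2.094395 = -0.625000
ω = Δθ/dt = -0.625000/2.5 = -0.2500
R = Δx/(sin θ' − sin θ) = -8.0000
v = R·ω = -8.0000·-0.2500 = 2.0000

v = 2.0000, ω = -0.2500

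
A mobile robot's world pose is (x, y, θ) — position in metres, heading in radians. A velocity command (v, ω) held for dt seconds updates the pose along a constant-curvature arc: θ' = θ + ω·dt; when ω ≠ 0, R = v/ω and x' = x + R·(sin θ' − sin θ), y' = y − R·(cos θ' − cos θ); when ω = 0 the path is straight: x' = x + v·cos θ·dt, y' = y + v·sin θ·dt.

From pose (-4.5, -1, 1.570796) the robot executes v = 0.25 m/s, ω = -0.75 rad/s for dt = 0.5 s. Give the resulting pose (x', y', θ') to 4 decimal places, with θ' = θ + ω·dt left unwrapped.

θ' = 1.5708 + -0.75·0.5 = 1.1958
R = v/ω = 0.25/-0.75 = -0.3333
x' = -4.5 + -0.3333·(sin 1.1958 − sin 1.5708) = -4.4768
y' = -1 − -0.3333·(cos 1.1958 − cos 1.5708) = -0.8779

(-4.4768, -0.8779, 1.1958)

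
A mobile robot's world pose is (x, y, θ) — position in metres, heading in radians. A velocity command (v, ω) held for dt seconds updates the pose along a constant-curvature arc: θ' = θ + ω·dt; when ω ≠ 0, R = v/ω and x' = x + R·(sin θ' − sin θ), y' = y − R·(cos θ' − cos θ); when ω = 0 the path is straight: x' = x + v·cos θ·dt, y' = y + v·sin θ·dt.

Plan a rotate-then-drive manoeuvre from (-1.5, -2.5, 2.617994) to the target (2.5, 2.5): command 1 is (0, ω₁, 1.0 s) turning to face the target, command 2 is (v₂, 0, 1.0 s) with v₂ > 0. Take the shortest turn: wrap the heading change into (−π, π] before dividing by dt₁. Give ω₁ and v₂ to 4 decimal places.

heading to target = atan2(2.5−-2.5, 2.5−-1.5) = 0.8961
Δθ = wrap(0.8961 − 2.6180) = -1.7219; ω₁ = Δθ/dt₁ = -1.7219
distance = √((2.5−-1.5)² + (2.5−-2.5)²) = 6.4031; v₂ = distance/dt₂ = 6.4031

ω₁ = -1.7219, v₂ = 6.4031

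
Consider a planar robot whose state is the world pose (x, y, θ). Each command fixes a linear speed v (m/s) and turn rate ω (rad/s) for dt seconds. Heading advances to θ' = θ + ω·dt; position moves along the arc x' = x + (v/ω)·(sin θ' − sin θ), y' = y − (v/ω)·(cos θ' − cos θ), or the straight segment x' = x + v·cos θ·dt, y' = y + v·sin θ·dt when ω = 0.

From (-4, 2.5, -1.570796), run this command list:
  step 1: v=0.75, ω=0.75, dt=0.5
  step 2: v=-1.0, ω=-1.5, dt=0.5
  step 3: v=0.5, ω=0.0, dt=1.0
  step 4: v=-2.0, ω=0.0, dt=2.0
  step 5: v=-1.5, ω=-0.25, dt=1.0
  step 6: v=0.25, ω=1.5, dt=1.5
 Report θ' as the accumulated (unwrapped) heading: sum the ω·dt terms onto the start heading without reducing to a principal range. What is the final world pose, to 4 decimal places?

(-1.7871, 6.9279, 0.0542)

step 1: θ'=-1.1958 (R=1.0000) → pose (-3.9305, 2.1337, -1.1958)
step 2: θ'=-1.9458 (R=0.6667) → pose (-3.9305, 2.6221, -1.9458)
step 3: θ'=-1.9458 (straight) → pose (-4.1136, 2.1568, -1.9458)
step 4: θ'=-1.9458 (straight) → pose (-2.6486, 5.8789, -1.9458)
step 5: θ'=-2.1958 (R=6.0000) → pose (-1.9313, 7.1918, -2.1958)
step 6: θ'=0.0542 (R=0.1667) → pose (-1.7871, 6.9279, 0.0542)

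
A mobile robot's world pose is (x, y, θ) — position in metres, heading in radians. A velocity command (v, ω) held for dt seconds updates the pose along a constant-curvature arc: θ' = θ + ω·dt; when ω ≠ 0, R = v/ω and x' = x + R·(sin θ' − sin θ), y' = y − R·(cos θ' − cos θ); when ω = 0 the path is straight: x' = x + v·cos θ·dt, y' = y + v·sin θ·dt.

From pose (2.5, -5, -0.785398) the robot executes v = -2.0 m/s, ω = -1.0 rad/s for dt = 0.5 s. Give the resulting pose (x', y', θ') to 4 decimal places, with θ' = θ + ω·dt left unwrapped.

θ' = -0.7854 + -1.0·0.5 = -1.2854
R = v/ω = -2.0/-1.0 = 2.0000
x' = 2.5 + 2.0000·(sin -1.2854 − sin -0.7854) = 1.9951
y' = -5 − 2.0000·(cos -1.2854 − cos -0.7854) = -4.1489

(1.9951, -4.1489, -1.2854)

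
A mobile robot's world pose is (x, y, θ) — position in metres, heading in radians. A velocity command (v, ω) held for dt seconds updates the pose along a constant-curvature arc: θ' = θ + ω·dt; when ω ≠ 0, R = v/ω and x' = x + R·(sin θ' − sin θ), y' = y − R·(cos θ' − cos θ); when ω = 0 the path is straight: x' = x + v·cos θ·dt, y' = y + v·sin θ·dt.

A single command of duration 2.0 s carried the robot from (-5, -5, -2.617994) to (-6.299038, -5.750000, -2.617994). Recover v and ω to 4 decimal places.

Δθ = -2.617994 − -2.617994 = 0.000000
ω = Δθ/dt = 0.000000/2.0 = 0.0000
ω = 0 → v = (Δx·cos θ + Δy·sin θ)/dt = 0.7500

v = 0.7500, ω = 0.0000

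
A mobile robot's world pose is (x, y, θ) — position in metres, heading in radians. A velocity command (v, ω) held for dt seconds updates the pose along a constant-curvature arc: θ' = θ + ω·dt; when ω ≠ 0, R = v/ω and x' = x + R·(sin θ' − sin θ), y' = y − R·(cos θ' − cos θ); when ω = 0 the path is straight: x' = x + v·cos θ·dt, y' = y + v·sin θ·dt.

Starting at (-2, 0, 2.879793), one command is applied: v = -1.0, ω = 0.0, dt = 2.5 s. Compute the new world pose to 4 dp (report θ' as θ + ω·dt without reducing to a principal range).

(0.4148, -0.6470, 2.8798)

θ' = 2.8798 + 0.0·2.5 = 2.8798
ω = 0 → straight: x' = -2 + -1.0·cos(2.8798)·2.5 = 0.4148
y' = 0 + -1.0·sin(2.8798)·2.5 = -0.6470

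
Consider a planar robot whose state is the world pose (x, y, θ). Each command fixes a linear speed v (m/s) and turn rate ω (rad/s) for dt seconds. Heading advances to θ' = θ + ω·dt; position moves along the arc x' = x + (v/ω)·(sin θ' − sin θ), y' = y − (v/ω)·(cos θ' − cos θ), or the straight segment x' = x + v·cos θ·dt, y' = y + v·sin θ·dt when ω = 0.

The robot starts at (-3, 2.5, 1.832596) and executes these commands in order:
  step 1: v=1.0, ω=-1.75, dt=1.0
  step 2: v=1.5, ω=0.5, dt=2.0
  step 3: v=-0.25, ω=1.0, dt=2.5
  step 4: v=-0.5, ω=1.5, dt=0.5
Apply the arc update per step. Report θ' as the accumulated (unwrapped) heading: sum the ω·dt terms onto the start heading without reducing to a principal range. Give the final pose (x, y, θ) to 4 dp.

(0.4016, 4.6346, 4.3326)

step 1: θ'=0.0826 (R=-0.5714) → pose (-2.4952, 3.2174, 0.0826)
step 2: θ'=1.0826 (R=3.0000) → pose (-0.0932, 4.8000, 1.0826)
step 3: θ'=3.5826 (R=-0.2500) → pose (0.2343, 4.4567, 3.5826)
step 4: θ'=4.3326 (R=-0.3333) → pose (0.4016, 4.6346, 4.3326)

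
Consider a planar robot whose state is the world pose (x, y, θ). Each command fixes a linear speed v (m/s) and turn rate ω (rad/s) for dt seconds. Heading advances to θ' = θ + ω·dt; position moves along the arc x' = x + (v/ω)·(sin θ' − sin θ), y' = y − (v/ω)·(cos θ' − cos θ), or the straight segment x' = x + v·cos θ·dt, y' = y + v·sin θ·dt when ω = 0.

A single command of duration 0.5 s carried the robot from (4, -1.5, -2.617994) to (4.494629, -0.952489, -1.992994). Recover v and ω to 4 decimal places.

v = -1.5000, ω = 1.2500

Δθ = -1.992994 − -2.617994 = 0.625000
ω = Δθ/dt = 0.625000/0.5 = 1.2500
R = −Δy/(cos θ' − cos θ) = -1.2000
v = R·ω = -1.2000·1.2500 = -1.5000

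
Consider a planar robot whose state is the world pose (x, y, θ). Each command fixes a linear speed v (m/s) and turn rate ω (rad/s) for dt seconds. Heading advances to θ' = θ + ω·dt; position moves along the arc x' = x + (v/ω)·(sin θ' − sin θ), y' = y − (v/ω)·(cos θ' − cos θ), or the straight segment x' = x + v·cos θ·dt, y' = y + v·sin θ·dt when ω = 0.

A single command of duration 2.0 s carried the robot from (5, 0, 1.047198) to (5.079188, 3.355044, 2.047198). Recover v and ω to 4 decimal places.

v = 1.7500, ω = 0.5000

Δθ = 2.047198 − 1.047198 = 1.000000
ω = Δθ/dt = 1.000000/2.0 = 0.5000
R = −Δy/(cos θ' − cos θ) = 3.5000
v = R·ω = 3.5000·0.5000 = 1.7500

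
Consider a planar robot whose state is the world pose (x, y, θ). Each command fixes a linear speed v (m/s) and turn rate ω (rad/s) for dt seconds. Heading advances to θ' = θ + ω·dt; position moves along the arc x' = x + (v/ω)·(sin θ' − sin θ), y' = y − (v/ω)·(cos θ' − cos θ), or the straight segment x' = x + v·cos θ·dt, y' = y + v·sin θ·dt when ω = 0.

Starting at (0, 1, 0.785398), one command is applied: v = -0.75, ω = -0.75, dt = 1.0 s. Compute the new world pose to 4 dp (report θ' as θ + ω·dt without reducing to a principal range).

θ' = 0.7854 + -0.75·1.0 = 0.0354
R = v/ω = -0.75/-0.75 = 1.0000
x' = 0 + 1.0000·(sin 0.0354 − sin 0.7854) = -0.6717
y' = 1 − 1.0000·(cos 0.0354 − cos 0.7854) = 0.7077

(-0.6717, 0.7077, 0.0354)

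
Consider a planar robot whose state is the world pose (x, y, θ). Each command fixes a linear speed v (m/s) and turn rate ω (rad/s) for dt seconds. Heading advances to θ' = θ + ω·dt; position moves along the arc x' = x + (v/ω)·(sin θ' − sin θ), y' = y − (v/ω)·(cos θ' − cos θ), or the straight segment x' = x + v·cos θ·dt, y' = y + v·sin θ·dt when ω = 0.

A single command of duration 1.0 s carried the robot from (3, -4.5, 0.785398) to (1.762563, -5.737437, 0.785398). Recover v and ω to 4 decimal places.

v = -1.7500, ω = 0.0000

Δθ = 0.785398 − 0.785398 = 0.000000
ω = Δθ/dt = 0.000000/1.0 = 0.0000
ω = 0 → v = (Δx·cos θ + Δy·sin θ)/dt = -1.7500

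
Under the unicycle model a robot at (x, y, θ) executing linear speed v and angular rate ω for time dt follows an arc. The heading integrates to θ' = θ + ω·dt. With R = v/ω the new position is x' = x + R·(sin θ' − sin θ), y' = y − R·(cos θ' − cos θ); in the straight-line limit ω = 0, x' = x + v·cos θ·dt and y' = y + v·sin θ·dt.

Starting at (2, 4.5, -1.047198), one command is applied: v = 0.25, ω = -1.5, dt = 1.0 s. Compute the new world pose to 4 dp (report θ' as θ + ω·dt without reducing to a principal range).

(1.9490, 4.2786, -2.5472)

θ' = -1.0472 + -1.5·1.0 = -2.5472
R = v/ω = 0.25/-1.5 = -0.1667
x' = 2 + -0.1667·(sin -2.5472 − sin -1.0472) = 1.9490
y' = 4.5 − -0.1667·(cos -2.5472 − cos -1.0472) = 4.2786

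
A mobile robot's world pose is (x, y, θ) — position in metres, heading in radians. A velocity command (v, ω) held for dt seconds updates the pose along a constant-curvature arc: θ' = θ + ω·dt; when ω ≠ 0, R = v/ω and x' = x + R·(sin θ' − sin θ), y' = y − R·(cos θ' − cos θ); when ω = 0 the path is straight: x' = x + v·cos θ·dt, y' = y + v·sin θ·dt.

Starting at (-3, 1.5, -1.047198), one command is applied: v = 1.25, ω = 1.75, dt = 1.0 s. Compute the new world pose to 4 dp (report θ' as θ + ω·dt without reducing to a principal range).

θ' = -1.0472 + 1.75·1.0 = 0.7028
R = v/ω = 1.25/1.75 = 0.7143
x' = -3 + 0.7143·(sin 0.7028 − sin -1.0472) = -1.9197
y' = 1.5 − 0.7143·(cos 0.7028 − cos -1.0472) = 1.3121

(-1.9197, 1.3121, 0.7028)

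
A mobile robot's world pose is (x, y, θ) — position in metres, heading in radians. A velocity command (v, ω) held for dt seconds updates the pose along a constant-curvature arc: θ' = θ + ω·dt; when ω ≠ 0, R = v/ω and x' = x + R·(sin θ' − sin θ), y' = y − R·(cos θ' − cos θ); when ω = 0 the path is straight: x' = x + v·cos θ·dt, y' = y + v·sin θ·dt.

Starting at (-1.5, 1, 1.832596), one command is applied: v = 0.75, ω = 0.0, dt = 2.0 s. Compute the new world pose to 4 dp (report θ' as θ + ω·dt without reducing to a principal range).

(-1.8882, 2.4489, 1.8326)

θ' = 1.8326 + 0.0·2.0 = 1.8326
ω = 0 → straight: x' = -1.5 + 0.75·cos(1.8326)·2.0 = -1.8882
y' = 1 + 0.75·sin(1.8326)·2.0 = 2.4489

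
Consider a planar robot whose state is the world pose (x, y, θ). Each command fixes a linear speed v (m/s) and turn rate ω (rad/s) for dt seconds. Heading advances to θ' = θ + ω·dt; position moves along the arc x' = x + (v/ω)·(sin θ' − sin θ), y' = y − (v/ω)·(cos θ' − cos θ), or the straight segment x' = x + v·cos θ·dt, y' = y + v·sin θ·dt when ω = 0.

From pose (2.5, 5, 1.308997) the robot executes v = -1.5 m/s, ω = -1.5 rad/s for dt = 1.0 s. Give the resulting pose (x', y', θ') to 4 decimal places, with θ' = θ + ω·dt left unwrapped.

(1.3442, 4.2770, -0.1910)

θ' = 1.3090 + -1.5·1.0 = -0.1910
R = v/ω = -1.5/-1.5 = 1.0000
x' = 2.5 + 1.0000·(sin -0.1910 − sin 1.3090) = 1.3442
y' = 5 − 1.0000·(cos -0.1910 − cos 1.3090) = 4.2770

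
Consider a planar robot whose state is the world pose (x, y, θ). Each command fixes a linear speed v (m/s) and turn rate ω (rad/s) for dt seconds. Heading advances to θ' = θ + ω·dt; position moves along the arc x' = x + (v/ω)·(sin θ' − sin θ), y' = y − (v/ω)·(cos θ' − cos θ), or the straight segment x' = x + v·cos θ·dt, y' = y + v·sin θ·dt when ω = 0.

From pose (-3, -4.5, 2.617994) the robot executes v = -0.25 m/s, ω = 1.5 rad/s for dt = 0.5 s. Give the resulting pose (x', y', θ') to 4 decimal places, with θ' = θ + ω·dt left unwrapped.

θ' = 2.6180 + 1.5·0.5 = 3.3680
R = v/ω = -0.25/1.5 = -0.1667
x' = -3 + -0.1667·(sin 3.3680 − sin 2.6180) = -2.8793
y' = -4.5 − -0.1667·(cos 3.3680 − cos 2.6180) = -4.5181

(-2.8793, -4.5181, 3.3680)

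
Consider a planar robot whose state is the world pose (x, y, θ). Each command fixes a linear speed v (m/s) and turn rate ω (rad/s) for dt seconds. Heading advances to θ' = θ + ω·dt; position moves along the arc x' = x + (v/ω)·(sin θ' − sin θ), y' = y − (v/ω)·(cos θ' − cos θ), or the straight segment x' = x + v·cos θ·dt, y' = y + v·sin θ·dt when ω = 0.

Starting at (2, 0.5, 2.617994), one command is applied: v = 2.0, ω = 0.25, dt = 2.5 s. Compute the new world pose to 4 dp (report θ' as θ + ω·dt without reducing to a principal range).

θ' = 2.6180 + 0.25·2.5 = 3.2430
R = v/ω = 2.0/0.25 = 8.0000
x' = 2 + 8.0000·(sin 3.2430 − sin 2.6180) = -2.8098
y' = 0.5 − 8.0000·(cos 3.2430 − cos 2.6180) = 1.5307

(-2.8098, 1.5307, 3.2430)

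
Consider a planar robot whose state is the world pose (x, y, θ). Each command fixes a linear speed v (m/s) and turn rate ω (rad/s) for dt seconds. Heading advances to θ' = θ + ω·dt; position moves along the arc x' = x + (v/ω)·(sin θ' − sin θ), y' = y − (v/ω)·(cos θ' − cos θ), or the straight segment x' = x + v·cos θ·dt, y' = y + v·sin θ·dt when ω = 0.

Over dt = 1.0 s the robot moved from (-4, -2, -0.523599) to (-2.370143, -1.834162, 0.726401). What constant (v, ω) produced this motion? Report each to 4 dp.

v = 1.7500, ω = 1.2500

Δθ = 0.726401 − -0.523599 = 1.250000
ω = Δθ/dt = 1.250000/1.0 = 1.2500
R = Δx/(sin θ' − sin θ) = 1.4000
v = R·ω = 1.4000·1.2500 = 1.7500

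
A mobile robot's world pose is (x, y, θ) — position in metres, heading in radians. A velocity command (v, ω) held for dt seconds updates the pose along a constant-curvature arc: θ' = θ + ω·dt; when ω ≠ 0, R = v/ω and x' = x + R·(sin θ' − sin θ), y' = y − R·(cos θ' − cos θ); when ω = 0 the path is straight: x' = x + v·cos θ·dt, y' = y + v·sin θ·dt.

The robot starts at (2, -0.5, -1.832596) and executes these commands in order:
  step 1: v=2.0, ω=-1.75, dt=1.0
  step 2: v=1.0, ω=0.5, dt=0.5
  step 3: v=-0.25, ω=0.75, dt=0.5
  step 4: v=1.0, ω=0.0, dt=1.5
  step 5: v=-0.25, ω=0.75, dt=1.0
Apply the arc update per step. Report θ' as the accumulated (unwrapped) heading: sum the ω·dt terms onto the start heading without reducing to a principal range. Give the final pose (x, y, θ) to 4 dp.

(-1.2091, -1.2281, -2.2076)

step 1: θ'=-3.5826 (R=-1.1429) → pose (0.4083, -1.2377, -3.5826)
step 2: θ'=-3.3326 (R=2.0000) → pose (-0.0657, -1.0827, -3.3326)
step 3: θ'=-2.9576 (R=-0.3333) → pose (0.0585, -1.0832, -2.9576)
step 4: θ'=-2.9576 (straight) → pose (-1.4162, -1.3576, -2.9576)
step 5: θ'=-2.2076 (R=-0.3333) → pose (-1.2091, -1.2281, -2.2076)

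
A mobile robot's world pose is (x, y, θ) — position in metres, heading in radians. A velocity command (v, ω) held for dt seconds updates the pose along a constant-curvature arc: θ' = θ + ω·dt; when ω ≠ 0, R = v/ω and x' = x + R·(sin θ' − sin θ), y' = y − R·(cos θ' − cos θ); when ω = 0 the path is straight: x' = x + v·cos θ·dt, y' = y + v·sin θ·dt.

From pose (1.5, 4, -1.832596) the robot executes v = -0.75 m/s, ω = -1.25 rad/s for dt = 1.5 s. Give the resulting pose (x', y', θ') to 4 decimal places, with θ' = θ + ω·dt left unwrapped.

θ' = -1.8326 + -1.25·1.5 = -3.7076
R = v/ω = -0.75/-1.25 = 0.6000
x' = 1.5 + 0.6000·(sin -3.7076 − sin -1.8326) = 2.4013
y' = 4 − 0.6000·(cos -3.7076 − cos -1.8326) = 4.3511

(2.4013, 4.3511, -3.7076)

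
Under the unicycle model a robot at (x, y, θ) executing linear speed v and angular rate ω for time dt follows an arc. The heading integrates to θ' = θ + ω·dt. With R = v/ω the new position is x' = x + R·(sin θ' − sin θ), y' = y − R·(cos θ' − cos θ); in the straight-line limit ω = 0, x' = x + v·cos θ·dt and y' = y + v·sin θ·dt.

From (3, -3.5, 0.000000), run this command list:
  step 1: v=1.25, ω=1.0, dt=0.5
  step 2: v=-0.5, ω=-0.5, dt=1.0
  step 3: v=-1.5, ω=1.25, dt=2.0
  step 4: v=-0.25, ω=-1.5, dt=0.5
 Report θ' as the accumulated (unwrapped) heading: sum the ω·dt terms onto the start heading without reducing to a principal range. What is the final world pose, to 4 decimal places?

(2.4659, -5.7346, 1.7500)

step 1: θ'=0.5000 (R=1.2500) → pose (3.5993, -3.3470, 0.5000)
step 2: θ'=0.0000 (R=1.0000) → pose (3.1199, -3.4694, 0.0000)
step 3: θ'=2.5000 (R=-1.2000) → pose (2.4017, -5.6308, 2.5000)
step 4: θ'=1.7500 (R=0.1667) → pose (2.4659, -5.7346, 1.7500)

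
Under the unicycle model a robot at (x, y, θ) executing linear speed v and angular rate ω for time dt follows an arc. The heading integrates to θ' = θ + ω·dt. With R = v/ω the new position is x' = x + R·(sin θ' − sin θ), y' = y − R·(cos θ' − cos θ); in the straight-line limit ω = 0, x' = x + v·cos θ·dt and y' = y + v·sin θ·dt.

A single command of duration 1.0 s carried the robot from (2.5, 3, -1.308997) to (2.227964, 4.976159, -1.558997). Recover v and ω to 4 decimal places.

v = -2.0000, ω = -0.2500

Δθ = -1.558997 − -1.308997 = -0.250000
ω = Δθ/dt = -0.250000/1.0 = -0.2500
R = −Δy/(cos θ' − cos θ) = 8.0000
v = R·ω = 8.0000·-0.2500 = -2.0000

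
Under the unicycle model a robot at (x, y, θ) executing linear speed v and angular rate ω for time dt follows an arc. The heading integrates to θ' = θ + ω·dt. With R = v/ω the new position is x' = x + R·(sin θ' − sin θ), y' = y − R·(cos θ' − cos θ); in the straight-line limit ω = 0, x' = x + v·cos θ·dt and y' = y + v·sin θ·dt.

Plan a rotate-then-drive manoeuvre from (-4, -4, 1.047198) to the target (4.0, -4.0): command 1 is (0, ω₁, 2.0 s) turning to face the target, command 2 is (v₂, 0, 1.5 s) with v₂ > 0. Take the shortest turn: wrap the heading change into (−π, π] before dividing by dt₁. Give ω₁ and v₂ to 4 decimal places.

heading to target = atan2(-4−-4, 4−-4) = 0.0000
Δθ = wrap(0.0000 − 1.0472) = -1.0472; ω₁ = Δθ/dt₁ = -0.5236
distance = √((4−-4)² + (-4−-4)²) = 8.0000; v₂ = distance/dt₂ = 5.3333

ω₁ = -0.5236, v₂ = 5.3333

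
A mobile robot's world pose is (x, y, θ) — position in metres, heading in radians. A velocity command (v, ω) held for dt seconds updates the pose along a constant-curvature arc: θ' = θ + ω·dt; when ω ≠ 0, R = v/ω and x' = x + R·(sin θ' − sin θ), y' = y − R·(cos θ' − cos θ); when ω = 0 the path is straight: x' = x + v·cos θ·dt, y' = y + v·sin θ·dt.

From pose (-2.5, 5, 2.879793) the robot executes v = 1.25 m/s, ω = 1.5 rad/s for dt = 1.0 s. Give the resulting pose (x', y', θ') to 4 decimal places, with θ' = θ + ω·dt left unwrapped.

(-3.5033, 4.4671, 4.3798)

θ' = 2.8798 + 1.5·1.0 = 4.3798
R = v/ω = 1.25/1.5 = 0.8333
x' = -2.5 + 0.8333·(sin 4.3798 − sin 2.8798) = -3.5033
y' = 5 − 0.8333·(cos 4.3798 − cos 2.8798) = 4.4671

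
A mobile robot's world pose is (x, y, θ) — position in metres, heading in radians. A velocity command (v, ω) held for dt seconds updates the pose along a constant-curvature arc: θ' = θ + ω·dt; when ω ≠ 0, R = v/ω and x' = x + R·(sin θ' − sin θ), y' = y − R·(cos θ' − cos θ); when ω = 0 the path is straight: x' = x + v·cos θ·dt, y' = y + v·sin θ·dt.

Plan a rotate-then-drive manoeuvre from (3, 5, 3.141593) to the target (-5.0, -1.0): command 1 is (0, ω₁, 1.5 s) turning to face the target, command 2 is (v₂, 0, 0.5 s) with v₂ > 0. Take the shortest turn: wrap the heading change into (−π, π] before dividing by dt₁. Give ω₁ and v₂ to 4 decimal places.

heading to target = atan2(-1−5, -5−3) = -2.4981
Δθ = wrap(-2.4981 − 3.1416) = 0.6435; ω₁ = Δθ/dt₁ = 0.4290
distance = √((-5−3)² + (-1−5)²) = 10.0000; v₂ = distance/dt₂ = 20.0000

ω₁ = 0.4290, v₂ = 20.0000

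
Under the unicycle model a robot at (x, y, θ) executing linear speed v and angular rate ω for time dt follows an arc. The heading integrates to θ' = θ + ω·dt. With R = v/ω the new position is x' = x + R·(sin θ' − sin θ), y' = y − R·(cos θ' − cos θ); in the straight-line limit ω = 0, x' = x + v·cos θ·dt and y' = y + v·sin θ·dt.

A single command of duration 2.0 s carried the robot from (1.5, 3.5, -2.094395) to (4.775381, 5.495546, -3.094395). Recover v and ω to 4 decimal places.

v = -2.0000, ω = -0.5000

Δθ = -3.094395 − -2.094395 = -1.000000
ω = Δθ/dt = -1.000000/2.0 = -0.5000
R = Δx/(sin θ' − sin θ) = 4.0000
v = R·ω = 4.0000·-0.5000 = -2.0000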